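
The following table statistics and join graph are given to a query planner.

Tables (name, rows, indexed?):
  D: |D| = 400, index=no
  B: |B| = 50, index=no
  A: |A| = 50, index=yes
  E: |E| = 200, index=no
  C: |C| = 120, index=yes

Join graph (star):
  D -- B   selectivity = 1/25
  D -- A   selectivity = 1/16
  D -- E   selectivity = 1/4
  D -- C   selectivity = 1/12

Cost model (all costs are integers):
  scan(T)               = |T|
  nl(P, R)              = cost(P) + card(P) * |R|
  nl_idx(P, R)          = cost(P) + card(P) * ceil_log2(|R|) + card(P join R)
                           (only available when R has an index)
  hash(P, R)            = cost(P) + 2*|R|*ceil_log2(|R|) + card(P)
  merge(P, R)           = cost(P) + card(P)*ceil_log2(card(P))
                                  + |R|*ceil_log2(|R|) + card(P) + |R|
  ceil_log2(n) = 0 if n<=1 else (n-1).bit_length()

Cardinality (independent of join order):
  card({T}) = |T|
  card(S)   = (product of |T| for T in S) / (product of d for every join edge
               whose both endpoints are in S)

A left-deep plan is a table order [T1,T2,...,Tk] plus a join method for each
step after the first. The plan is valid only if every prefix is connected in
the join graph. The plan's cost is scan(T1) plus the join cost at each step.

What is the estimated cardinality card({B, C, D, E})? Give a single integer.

400000

Tables in S: B(50), C(120), D(400), E(200)
Edges inside S: D-B(d=25), D-E(d=4), D-C(d=12)
numerator = 50 * 120 * 400 * 200 = 480000000
denominator = 25 * 4 * 12 = 1200
card(S) = 480000000 / 1200 = 400000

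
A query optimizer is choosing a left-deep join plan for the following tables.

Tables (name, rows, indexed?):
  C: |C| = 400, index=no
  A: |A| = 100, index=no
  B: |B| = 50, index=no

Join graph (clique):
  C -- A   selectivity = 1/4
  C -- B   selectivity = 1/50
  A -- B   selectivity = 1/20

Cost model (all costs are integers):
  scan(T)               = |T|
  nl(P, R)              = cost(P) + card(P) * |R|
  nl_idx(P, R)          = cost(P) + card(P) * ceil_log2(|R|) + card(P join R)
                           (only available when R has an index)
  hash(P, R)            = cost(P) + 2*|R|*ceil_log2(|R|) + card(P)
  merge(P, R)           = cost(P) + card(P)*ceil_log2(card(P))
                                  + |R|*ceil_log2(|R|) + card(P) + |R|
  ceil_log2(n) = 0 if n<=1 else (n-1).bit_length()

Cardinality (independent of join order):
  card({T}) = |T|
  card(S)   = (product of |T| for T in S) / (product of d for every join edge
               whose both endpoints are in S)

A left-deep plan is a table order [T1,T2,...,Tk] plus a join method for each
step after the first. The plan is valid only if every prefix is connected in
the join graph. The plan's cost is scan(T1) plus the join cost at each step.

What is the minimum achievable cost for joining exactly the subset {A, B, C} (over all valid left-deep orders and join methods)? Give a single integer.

3200

Selinger DP over subsets of {A,B,C}:
  {C}: scan cost=400, card=400
  {A}: scan cost=100, card=100
  {B}: scan cost=50, card=50
  {AC}: card=10000; try (A,hash)→2200, (C,merge)→4900, (A,merge)→5200, (C,hash)→7400, (C,nl)→40100, (A,nl)→40400; best=2200 via (A,hash)
  {BC}: card=400; try (B,hash)→1400, (C,merge)→4400, (B,merge)→4750, (C,hash)→7300, (C,nl)→20050, (B,nl)→20400; best=1400 via (B,hash)
  {AB}: card=250; try (B,hash)→800, (A,merge)→1200, (B,merge)→1250, (A,hash)→1500, (A,nl)→5050, (B,nl)→5100; best=800 via (B,hash)
  {ABC}: card=500; try (A,hash)→3200, (A,merge)→6200, (C,merge)→7050, (C,hash)→8250, (B,hash)→12800, (A,nl)→41400 …(+3); best=3200 via (A,hash)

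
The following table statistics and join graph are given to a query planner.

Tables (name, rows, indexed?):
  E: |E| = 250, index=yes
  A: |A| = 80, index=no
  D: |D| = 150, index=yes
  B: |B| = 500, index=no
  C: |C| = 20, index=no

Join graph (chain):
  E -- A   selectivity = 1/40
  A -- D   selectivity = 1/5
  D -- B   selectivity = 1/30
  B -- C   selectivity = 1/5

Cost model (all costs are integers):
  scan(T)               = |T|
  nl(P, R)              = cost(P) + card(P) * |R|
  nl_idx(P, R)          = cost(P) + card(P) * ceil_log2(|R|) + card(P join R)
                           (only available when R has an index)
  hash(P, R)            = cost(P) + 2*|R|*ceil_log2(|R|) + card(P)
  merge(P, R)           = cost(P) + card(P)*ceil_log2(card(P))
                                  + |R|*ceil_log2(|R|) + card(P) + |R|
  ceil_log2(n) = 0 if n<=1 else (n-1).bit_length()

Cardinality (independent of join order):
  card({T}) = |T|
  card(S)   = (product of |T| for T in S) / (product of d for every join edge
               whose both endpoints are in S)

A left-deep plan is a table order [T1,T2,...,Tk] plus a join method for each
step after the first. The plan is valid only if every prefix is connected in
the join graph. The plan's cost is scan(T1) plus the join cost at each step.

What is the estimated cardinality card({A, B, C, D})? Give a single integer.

160000

Tables in S: A(80), B(500), C(20), D(150)
Edges inside S: A-D(d=5), D-B(d=30), B-C(d=5)
numerator = 80 * 500 * 20 * 150 = 120000000
denominator = 5 * 30 * 5 = 750
card(S) = 120000000 / 750 = 160000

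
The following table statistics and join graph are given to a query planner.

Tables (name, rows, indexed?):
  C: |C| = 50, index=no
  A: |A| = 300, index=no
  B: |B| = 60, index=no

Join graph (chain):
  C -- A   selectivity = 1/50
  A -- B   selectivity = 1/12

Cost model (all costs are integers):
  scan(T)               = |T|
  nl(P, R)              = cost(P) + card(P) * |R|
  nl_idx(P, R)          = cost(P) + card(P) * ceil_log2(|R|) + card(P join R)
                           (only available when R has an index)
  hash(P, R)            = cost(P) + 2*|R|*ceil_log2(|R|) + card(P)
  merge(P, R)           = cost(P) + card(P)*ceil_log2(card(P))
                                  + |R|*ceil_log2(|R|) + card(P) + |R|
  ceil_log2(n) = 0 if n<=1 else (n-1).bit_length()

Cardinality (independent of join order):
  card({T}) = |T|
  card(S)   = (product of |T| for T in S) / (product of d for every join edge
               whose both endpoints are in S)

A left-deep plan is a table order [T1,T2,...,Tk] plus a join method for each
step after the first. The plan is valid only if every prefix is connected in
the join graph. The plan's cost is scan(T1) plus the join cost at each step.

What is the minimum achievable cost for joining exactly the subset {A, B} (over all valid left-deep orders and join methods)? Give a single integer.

1320

Selinger DP over subsets of {A,B}:
  {A}: scan cost=300, card=300
  {B}: scan cost=60, card=60
  {AB}: card=1500; try (B,hash)→1320, (A,merge)→3480, (B,merge)→3720, (A,hash)→5520, (A,nl)→18060, (B,nl)→18300; best=1320 via (B,hash)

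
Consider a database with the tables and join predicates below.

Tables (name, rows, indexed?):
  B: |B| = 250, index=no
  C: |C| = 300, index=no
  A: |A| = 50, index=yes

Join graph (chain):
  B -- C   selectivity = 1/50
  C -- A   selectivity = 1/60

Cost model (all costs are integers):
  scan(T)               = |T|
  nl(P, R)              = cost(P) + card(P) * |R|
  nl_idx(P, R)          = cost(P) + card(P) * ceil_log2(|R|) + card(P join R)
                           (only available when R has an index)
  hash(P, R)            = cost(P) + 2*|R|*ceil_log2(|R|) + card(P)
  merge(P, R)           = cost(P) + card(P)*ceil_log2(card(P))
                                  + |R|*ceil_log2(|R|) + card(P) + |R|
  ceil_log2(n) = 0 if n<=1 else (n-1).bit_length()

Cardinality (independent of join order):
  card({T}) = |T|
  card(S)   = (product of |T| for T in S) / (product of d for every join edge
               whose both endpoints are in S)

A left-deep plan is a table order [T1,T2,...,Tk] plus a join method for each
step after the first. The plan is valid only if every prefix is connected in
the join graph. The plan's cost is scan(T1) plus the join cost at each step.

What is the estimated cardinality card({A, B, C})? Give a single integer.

1250

Tables in S: A(50), B(250), C(300)
Edges inside S: B-C(d=50), C-A(d=60)
numerator = 50 * 250 * 300 = 3750000
denominator = 50 * 60 = 3000
card(S) = 3750000 / 3000 = 1250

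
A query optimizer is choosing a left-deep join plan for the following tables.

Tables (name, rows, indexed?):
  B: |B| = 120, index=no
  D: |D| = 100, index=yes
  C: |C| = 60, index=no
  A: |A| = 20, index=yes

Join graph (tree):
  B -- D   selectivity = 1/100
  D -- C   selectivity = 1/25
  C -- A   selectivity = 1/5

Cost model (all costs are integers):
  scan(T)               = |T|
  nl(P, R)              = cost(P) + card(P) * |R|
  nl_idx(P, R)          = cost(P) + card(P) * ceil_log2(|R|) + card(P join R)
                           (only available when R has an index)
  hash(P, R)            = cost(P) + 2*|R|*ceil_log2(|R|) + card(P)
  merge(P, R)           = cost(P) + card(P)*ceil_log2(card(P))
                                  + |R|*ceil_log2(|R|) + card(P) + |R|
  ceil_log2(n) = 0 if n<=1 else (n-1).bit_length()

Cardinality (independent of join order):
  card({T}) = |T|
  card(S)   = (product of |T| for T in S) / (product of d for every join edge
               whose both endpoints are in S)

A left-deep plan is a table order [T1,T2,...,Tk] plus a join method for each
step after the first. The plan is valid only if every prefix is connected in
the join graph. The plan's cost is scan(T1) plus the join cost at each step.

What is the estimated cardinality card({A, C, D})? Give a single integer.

960

Tables in S: A(20), C(60), D(100)
Edges inside S: D-C(d=25), C-A(d=5)
numerator = 20 * 60 * 100 = 120000
denominator = 25 * 5 = 125
card(S) = 120000 / 125 = 960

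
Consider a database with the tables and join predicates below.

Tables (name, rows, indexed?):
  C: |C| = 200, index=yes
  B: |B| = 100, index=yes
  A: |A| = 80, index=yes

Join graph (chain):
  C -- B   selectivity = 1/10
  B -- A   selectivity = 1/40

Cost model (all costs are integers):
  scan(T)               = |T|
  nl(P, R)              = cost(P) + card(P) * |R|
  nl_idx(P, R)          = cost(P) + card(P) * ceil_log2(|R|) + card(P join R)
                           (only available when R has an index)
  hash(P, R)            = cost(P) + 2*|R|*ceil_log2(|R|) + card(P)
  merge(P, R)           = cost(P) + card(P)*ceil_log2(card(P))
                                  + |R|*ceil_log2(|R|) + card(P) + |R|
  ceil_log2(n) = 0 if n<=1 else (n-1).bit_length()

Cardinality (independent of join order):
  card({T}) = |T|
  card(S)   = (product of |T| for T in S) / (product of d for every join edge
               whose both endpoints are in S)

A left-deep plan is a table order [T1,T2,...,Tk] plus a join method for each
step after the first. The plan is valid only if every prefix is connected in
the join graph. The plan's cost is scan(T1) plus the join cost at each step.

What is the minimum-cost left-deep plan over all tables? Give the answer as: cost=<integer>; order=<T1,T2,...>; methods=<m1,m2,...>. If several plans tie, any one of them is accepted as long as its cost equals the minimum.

Selinger DP (subsets sized 1..n):
  {C}: scan cost=200, card=200
  {B}: scan cost=100, card=100
  {A}: scan cost=80, card=80
  {BC}: card=2000; try (B,hash)→1800, (C,merge)→2700, (B,merge)→2800, (C,nl_idx)→2900, (C,hash)→3400, (B,nl_idx)→3600 …(+2); best=1800 via (B,hash)
  {AB}: card=200; try (B,nl_idx)→840, (A,nl_idx)→1000, (A,hash)→1320, (B,merge)→1520, (A,merge)→1540, (B,hash)→1560 …(+2); best=840 via (B,nl_idx)
  {ABC}: card=4000; try (C,hash)→4240, (C,merge)→4440, (A,hash)→4920, (C,nl_idx)→6440, (A,nl_idx)→19800, (A,merge)→26440 …(+2); best=4240 via (C,hash)

cost=4240; order=A,B,C; methods=nl_idx,hash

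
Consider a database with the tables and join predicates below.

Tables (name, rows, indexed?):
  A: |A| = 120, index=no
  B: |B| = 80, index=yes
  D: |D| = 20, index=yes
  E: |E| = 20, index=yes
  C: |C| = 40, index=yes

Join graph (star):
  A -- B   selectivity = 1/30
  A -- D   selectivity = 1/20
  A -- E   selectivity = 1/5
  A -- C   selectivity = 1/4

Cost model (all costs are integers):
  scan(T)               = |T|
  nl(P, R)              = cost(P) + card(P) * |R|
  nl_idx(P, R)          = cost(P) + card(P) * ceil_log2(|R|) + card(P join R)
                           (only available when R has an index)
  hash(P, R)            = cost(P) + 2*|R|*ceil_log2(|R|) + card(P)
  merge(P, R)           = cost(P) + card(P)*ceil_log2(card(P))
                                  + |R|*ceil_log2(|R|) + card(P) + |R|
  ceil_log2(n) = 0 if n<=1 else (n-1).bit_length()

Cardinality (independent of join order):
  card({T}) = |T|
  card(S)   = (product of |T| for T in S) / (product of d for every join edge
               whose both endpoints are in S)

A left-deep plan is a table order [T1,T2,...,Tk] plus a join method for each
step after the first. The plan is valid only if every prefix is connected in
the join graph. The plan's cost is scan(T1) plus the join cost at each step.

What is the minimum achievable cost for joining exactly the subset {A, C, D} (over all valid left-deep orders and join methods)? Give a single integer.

Selinger DP over subsets of {A,C,D}:
  {A}: scan cost=120, card=120
  {D}: scan cost=20, card=20
  {C}: scan cost=40, card=40
  {AD}: card=120; try (D,hash)→440, (D,nl_idx)→840, (A,merge)→1100, (D,merge)→1200, (A,hash)→1720, (A,nl)→2420 …(+1); best=440 via (D,hash)
  {AC}: card=1200; try (C,hash)→720, (A,merge)→1280, (C,merge)→1360, (A,hash)→1760, (C,nl_idx)→2040, (A,nl)→4840 …(+1); best=720 via (C,hash)
  {ACD}: card=1200; try (C,hash)→1040, (C,merge)→1680, (D,hash)→2120, (C,nl_idx)→2360, (C,nl)→5240, (D,nl_idx)→7920 …(+2); best=1040 via (C,hash)

1040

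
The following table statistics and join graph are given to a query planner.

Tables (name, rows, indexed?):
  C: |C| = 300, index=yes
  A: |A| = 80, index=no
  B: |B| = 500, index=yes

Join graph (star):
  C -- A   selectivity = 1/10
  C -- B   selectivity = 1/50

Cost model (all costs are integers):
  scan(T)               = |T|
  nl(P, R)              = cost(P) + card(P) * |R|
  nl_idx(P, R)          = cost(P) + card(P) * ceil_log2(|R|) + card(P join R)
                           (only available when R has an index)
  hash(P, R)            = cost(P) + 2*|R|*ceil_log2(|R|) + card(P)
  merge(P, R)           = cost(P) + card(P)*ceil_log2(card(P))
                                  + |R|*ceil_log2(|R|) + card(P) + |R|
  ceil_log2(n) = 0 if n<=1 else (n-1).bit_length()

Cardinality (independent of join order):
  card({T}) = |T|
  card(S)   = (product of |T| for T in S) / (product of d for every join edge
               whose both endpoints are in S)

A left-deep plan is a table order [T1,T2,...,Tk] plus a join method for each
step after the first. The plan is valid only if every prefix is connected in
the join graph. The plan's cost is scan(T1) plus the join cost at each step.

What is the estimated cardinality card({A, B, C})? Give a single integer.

24000

Tables in S: A(80), B(500), C(300)
Edges inside S: C-A(d=10), C-B(d=50)
numerator = 80 * 500 * 300 = 12000000
denominator = 10 * 50 = 500
card(S) = 12000000 / 500 = 24000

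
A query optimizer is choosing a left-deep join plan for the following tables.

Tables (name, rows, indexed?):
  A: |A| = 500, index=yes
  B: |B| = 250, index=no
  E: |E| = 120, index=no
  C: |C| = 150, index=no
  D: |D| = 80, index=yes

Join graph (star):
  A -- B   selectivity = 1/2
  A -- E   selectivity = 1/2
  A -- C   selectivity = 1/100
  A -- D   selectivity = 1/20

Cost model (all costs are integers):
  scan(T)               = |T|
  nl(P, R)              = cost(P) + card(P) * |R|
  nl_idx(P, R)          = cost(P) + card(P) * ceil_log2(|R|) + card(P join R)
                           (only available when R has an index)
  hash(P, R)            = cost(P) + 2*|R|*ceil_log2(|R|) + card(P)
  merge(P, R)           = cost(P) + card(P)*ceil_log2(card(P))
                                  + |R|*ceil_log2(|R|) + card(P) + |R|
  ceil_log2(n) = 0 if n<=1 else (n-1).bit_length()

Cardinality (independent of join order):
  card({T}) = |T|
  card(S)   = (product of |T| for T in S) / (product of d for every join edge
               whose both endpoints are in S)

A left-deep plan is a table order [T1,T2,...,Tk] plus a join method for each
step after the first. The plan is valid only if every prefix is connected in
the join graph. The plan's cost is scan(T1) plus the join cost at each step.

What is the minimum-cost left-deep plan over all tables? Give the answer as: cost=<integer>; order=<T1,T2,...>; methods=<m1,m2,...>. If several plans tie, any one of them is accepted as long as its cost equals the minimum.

Selinger DP (subsets sized 1..n):
  {A}: scan cost=500, card=500
  {B}: scan cost=250, card=250
  {E}: scan cost=120, card=120
  {C}: scan cost=150, card=150
  {D}: scan cost=80, card=80
  {AB}: card=62500; try (B,hash)→5000, (A,merge)→7500, (B,merge)→7750, (A,hash)→9500, (A,nl_idx)→65000, (A,nl)→125250 …(+1); best=5000 via (B,hash)
  {AE}: card=30000; try (E,hash)→2680, (A,merge)→6080, (E,merge)→6460, (A,hash)→9240, (A,nl_idx)→31200, (A,nl)→60120 …(+1); best=2680 via (E,hash)
  {AC}: card=750; try (A,nl_idx)→2250, (C,hash)→3400, (A,merge)→6500, (C,merge)→6850, (A,hash)→9300, (A,nl)→75150 …(+1); best=2250 via (A,nl_idx)
  {AD}: card=2000; try (D,hash)→2120, (A,nl_idx)→2800, (A,merge)→5720, (D,nl_idx)→6000, (D,merge)→6140, (A,hash)→9160 …(+2); best=2120 via (D,hash)
  {ABE}: card=3750000; try (B,hash)→36680, (E,hash)→69180, (B,merge)→484930, (E,merge)→1068460, (B,nl)→7502680, (E,nl)→7505000; best=36680 via (B,hash)
  {ABC}: card=93750; try (B,hash)→7000, (B,merge)→12750, (C,hash)→69900, (B,nl)→189750, (C,merge)→1068850, (C,nl)→9380000; best=7000 via (B,hash)
  {ABD}: card=250000; try (B,hash)→8120, (B,merge)→28370, (D,hash)→68620, (B,nl)→502120, (D,nl_idx)→692500, (D,merge)→1068140 …(+1); best=8120 via (B,hash)
  {ACE}: card=45000; try (E,hash)→4680, (E,merge)→11460, (C,hash)→35080, (E,nl)→92250, (C,merge)→484030, (C,nl)→4502680; best=4680 via (E,hash)
  {ADE}: card=120000; try (E,hash)→5800, (E,merge)→27080, (D,hash)→33800, (E,nl)→242120, (D,nl_idx)→332680, (D,merge)→483320 …(+1); best=5800 via (E,hash)
  {ACD}: card=3000; try (D,hash)→4120, (C,hash)→6520, (D,nl_idx)→10500, (D,merge)→11140, (C,merge)→27470, (D,nl)→62250 …(+1); best=4120 via (D,hash)
  {ABCE}: card=5625000; try (B,hash)→53680, (E,hash)→102430, (B,merge)→771930, (E,merge)→1695460, (C,hash)→3789080, (B,nl)→11254680 …(+3); best=53680 via (B,hash)
  {ABDE}: card=15000000; try (B,hash)→129800, (E,hash)→259800, (B,merge)→2168050, (D,hash)→3787800, (E,merge)→4759080, (B,nl)→30005800 …(+4); best=129800 via (B,hash)
  {ABCD}: card=375000; try (B,hash)→11120, (B,merge)→45370, (D,hash)→101870, (C,hash)→260520, (B,nl)→754120, (D,nl_idx)→1038250 …(+4); best=11120 via (B,hash)
  {ACDE}: card=180000; try (E,hash)→8800, (E,merge)→44080, (D,hash)→50800, (C,hash)→128200, (E,nl)→364120, (D,nl_idx)→499680 …(+4); best=8800 via (E,hash)
  {ABCDE}: card=22500000; try (B,hash)→192800, (E,hash)→387800, (B,merge)→3431050, (D,hash)→5679800, (E,merge)→7512080, (C,hash)→15132200 …(+7); best=192800 via (B,hash)

cost=192800; order=C,A,D,E,B; methods=nl_idx,hash,hash,hash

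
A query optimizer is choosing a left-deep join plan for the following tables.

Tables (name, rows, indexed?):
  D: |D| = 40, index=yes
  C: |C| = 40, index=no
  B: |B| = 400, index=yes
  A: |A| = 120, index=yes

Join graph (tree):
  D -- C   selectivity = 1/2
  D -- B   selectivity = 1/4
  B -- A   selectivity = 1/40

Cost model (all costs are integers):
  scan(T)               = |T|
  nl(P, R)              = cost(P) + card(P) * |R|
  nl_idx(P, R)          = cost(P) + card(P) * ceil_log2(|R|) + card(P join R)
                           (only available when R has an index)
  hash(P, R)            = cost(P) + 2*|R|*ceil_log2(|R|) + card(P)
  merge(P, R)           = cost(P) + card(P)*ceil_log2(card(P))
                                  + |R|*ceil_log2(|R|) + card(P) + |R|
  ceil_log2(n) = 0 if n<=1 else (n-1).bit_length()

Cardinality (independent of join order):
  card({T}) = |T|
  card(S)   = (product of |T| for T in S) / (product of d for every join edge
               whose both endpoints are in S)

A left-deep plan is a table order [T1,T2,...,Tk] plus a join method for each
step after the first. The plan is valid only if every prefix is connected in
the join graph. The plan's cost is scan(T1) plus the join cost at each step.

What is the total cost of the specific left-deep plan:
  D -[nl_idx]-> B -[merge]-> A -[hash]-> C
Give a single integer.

step 1: scan D: cost=40, card=40
step 2: join B via nl_idx
    card(P join B) = 40*400/(4) = 4000
    cost = 40 + 40*9 + 4000 = 4400
step 3: join A via merge
    card(P join A) = 4000*120/(40) = 12000
    cost = 4400 + 4000*12 + 120*7 + 4000 + 120 = 57360
step 4: join C via hash
    card(P join C) = 12000*40/(2) = 240000
    cost = 57360 + 2*40*6 + 12000 = 69840

69840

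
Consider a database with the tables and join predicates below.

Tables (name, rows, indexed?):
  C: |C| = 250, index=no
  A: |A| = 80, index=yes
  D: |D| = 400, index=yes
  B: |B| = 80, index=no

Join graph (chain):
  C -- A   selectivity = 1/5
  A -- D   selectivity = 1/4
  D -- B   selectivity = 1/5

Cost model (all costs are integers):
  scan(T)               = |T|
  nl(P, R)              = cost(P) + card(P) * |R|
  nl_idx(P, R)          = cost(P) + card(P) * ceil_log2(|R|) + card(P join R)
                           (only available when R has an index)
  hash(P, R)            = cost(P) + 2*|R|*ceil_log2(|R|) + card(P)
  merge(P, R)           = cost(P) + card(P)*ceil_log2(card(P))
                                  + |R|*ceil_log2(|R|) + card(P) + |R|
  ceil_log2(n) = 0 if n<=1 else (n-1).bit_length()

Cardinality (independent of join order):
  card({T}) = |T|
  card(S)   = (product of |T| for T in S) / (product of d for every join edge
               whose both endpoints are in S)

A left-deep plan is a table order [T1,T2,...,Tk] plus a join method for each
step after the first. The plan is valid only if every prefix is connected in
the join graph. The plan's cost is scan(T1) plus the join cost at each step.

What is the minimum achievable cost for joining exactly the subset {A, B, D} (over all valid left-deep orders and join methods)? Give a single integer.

9440

Selinger DP over subsets of {A,B,D}:
  {A}: scan cost=80, card=80
  {D}: scan cost=400, card=400
  {B}: scan cost=80, card=80
  {AD}: card=8000; try (A,hash)→1920, (D,merge)→4720, (A,merge)→5040, (D,hash)→7360, (D,nl_idx)→8800, (A,nl_idx)→11200 …(+2); best=1920 via (A,hash)
  {BD}: card=6400; try (B,hash)→1920, (D,merge)→4720, (B,merge)→5040, (D,nl_idx)→7200, (D,hash)→7360, (D,nl)→32080 …(+1); best=1920 via (B,hash)
  {ABD}: card=128000; try (A,hash)→9440, (B,hash)→11040, (A,merge)→92160, (B,merge)→114560, (A,nl_idx)→174720, (A,nl)→513920 …(+1); best=9440 via (A,hash)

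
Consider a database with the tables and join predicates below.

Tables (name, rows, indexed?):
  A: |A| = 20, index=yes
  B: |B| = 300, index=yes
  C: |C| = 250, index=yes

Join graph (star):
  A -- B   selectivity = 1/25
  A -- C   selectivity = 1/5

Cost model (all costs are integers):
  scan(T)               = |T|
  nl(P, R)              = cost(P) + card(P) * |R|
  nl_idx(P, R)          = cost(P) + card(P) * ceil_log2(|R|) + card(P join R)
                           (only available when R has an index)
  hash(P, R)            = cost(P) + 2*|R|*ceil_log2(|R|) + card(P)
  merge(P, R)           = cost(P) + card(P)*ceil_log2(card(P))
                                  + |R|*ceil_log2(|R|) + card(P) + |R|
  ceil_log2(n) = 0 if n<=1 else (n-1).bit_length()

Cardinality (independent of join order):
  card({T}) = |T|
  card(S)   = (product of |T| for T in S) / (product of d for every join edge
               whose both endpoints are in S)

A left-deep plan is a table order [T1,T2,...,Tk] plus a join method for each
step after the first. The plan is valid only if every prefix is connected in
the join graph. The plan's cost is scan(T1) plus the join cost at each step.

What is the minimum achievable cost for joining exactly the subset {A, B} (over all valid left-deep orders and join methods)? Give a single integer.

440

Selinger DP over subsets of {A,B}:
  {A}: scan cost=20, card=20
  {B}: scan cost=300, card=300
  {AB}: card=240; try (B,nl_idx)→440, (A,hash)→800, (A,nl_idx)→2040, (B,merge)→3140, (A,merge)→3420, (B,hash)→5440 …(+2); best=440 via (B,nl_idx)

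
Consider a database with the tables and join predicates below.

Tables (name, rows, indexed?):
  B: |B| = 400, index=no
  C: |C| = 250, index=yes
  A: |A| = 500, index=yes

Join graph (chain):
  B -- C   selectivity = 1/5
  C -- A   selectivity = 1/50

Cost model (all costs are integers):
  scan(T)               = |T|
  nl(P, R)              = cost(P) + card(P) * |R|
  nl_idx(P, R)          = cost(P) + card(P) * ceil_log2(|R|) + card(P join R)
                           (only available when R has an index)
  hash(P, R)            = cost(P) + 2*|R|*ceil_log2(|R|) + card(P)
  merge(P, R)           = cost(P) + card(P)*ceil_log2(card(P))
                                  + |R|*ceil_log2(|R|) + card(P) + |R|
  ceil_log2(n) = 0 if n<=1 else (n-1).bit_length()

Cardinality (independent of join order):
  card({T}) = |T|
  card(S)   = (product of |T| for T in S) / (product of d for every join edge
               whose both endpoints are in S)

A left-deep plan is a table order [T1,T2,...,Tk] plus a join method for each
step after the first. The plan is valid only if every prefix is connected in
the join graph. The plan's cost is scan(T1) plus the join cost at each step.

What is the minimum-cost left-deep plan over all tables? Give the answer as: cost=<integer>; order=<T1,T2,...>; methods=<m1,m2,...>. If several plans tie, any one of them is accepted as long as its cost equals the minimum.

cost=14700; order=A,C,B; methods=hash,hash

Selinger DP (subsets sized 1..n):
  {B}: scan cost=400, card=400
  {C}: scan cost=250, card=250
  {A}: scan cost=500, card=500
  {BC}: card=20000; try (C,hash)→4800, (B,merge)→6500, (C,merge)→6650, (B,hash)→7700, (C,nl_idx)→23600, (B,nl)→100250 …(+1); best=4800 via (C,hash)
  {AC}: card=2500; try (C,hash)→5000, (A,nl_idx)→5000, (C,nl_idx)→7000, (A,merge)→7500, (C,merge)→7750, (A,hash)→9500 …(+2); best=5000 via (C,hash)
  {ABC}: card=200000; try (B,hash)→14700, (A,hash)→33800, (B,merge)→41500, (A,merge)→329800, (A,nl_idx)→384800, (B,nl)→1005000 …(+1); best=14700 via (B,hash)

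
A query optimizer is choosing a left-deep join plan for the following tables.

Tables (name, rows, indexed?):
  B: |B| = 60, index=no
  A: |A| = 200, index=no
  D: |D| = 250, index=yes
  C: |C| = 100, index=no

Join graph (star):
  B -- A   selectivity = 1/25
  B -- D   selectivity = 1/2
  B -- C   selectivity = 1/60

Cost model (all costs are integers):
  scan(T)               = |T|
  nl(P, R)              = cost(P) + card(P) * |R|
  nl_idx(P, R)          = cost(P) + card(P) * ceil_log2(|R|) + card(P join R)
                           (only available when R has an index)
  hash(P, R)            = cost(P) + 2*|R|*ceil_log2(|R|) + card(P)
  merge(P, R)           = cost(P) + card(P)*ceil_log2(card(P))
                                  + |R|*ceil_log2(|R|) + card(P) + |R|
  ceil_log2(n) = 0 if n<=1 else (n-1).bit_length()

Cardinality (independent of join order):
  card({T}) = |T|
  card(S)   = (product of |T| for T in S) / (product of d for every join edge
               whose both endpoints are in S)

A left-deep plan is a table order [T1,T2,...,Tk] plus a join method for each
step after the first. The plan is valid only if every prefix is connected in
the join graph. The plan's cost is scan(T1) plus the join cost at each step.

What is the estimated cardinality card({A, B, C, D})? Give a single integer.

Tables in S: A(200), B(60), C(100), D(250)
Edges inside S: B-A(d=25), B-D(d=2), B-C(d=60)
numerator = 200 * 60 * 100 * 250 = 300000000
denominator = 25 * 2 * 60 = 3000
card(S) = 300000000 / 3000 = 100000

100000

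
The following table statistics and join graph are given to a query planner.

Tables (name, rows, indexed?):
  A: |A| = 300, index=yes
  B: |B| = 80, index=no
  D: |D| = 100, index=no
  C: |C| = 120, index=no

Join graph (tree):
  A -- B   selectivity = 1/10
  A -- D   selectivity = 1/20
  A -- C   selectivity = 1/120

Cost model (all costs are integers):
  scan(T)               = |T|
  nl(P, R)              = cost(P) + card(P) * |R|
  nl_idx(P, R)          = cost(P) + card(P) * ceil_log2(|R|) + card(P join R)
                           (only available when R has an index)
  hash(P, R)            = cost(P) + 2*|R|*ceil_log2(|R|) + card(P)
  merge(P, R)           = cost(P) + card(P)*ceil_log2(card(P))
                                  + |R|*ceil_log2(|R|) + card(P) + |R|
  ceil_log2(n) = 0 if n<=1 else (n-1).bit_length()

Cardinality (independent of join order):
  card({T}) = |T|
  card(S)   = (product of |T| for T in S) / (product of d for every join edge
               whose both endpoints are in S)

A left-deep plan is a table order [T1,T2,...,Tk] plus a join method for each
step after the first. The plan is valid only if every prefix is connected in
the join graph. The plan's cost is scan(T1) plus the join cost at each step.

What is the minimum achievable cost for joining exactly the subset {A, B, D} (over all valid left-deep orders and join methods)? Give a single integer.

Selinger DP over subsets of {A,B,D}:
  {A}: scan cost=300, card=300
  {B}: scan cost=80, card=80
  {D}: scan cost=100, card=100
  {AB}: card=2400; try (B,hash)→1720, (A,nl_idx)→3200, (A,merge)→3720, (B,merge)→3940, (A,hash)→5560, (A,nl)→24080 …(+1); best=1720 via (B,hash)
  {AD}: card=1500; try (D,hash)→2000, (A,nl_idx)→2500, (A,merge)→3900, (D,merge)→4100, (A,hash)→5600, (A,nl)→30100 …(+1); best=2000 via (D,hash)
  {ABD}: card=12000; try (B,hash)→4620, (D,hash)→5520, (B,merge)→20640, (D,merge)→33720, (B,nl)→122000, (D,nl)→241720; best=4620 via (B,hash)

4620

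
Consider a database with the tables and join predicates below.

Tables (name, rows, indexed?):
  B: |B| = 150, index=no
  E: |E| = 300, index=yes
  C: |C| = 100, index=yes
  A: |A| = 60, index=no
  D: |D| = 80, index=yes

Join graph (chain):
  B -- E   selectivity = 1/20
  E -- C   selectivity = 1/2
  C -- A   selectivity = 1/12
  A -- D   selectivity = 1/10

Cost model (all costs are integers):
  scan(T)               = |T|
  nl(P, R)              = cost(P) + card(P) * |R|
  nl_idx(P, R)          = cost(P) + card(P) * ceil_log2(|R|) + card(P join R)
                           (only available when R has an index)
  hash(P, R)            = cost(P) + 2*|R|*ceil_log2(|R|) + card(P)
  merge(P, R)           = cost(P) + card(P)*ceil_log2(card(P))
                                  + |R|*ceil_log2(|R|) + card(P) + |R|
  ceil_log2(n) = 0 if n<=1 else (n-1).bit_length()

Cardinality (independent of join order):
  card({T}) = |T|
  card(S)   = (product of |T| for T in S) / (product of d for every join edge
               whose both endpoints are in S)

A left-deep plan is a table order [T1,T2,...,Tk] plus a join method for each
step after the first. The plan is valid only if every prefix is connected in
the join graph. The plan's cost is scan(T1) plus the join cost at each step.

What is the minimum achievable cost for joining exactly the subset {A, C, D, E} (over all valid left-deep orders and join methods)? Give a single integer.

Selinger DP over subsets of {A,C,D,E}:
  {E}: scan cost=300, card=300
  {C}: scan cost=100, card=100
  {A}: scan cost=60, card=60
  {D}: scan cost=80, card=80
  {CE}: card=15000; try (C,hash)→2000, (E,merge)→3900, (C,merge)→4100, (E,hash)→5600, (E,nl_idx)→16000, (C,nl_idx)→17400 …(+2); best=2000 via (C,hash)
  {AC}: card=500; try (A,hash)→920, (C,nl_idx)→980, (C,merge)→1280, (A,merge)→1320, (C,hash)→1520, (C,nl)→6060 …(+1); best=920 via (A,hash)
  {AD}: card=480; try (A,hash)→880, (D,nl_idx)→960, (D,merge)→1120, (A,merge)→1140, (D,hash)→1240, (D,nl)→4860 …(+1); best=880 via (A,hash)
  {ACE}: card=75000; try (E,hash)→6820, (E,merge)→8920, (A,hash)→17720, (E,nl_idx)→80420, (E,nl)→150920, (A,merge)→227420 …(+1); best=6820 via (E,hash)
  {ACD}: card=4000; try (D,hash)→2540, (C,hash)→2760, (C,merge)→6480, (D,merge)→6560, (C,nl_idx)→8240, (D,nl_idx)→8420 …(+2); best=2540 via (D,hash)
  {ACDE}: card=600000; try (E,hash)→11940, (E,merge)→57540, (D,hash)→82940, (E,nl_idx)→638540, (D,nl_idx)→1131820, (E,nl)→1202540 …(+2); best=11940 via (E,hash)

11940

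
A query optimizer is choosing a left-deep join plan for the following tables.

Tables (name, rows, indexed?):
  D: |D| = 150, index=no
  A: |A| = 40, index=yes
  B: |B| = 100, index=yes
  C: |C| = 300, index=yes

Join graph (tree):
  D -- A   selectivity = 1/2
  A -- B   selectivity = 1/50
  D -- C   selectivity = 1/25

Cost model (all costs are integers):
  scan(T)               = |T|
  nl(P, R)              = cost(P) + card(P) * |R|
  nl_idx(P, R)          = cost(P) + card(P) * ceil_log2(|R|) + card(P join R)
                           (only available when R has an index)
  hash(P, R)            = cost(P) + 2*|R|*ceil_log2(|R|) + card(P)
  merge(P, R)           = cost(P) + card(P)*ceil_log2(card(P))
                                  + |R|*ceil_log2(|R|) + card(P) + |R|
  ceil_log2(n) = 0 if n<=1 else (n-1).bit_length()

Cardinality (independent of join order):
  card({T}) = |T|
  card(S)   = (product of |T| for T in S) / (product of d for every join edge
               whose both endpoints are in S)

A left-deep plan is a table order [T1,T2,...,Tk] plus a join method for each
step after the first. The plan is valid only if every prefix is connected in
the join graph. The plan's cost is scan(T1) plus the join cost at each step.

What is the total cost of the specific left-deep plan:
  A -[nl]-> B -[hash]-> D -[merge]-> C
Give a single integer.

step 1: scan A: cost=40, card=40
step 2: join B via nl
    card(P join B) = 40*100/(50) = 80
    cost = 40 + 40*100 = 4040
step 3: join D via hash
    card(P join D) = 80*150/(2) = 6000
    cost = 4040 + 2*150*8 + 80 = 6520
step 4: join C via merge
    card(P join C) = 6000*300/(25) = 72000
    cost = 6520 + 6000*13 + 300*9 + 6000 + 300 = 93520

93520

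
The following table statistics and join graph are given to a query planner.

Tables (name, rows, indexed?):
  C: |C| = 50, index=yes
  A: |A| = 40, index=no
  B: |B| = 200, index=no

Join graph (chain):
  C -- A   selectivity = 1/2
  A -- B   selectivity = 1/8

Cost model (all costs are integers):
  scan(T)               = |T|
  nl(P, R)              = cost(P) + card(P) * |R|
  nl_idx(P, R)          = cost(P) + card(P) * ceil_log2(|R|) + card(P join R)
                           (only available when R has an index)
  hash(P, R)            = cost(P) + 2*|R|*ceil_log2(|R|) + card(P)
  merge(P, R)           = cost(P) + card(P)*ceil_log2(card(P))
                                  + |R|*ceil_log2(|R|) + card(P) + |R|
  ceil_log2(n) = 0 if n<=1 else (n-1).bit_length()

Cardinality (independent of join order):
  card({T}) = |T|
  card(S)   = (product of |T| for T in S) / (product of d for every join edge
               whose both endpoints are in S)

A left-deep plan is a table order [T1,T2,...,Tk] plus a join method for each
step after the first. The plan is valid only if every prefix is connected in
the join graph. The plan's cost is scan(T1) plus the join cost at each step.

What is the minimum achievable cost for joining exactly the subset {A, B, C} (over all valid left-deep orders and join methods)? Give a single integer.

Selinger DP over subsets of {A,B,C}:
  {C}: scan cost=50, card=50
  {A}: scan cost=40, card=40
  {B}: scan cost=200, card=200
  {AC}: card=1000; try (A,hash)→580, (C,merge)→670, (C,hash)→680, (A,merge)→680, (C,nl_idx)→1280, (C,nl)→2040 …(+1); best=580 via (A,hash)
  {AB}: card=1000; try (A,hash)→880, (B,merge)→2120, (A,merge)→2280, (B,hash)→3280, (B,nl)→8040, (A,nl)→8200; best=880 via (A,hash)
  {ABC}: card=25000; try (C,hash)→2480, (B,hash)→4780, (C,merge)→12230, (B,merge)→13380, (C,nl_idx)→31880, (C,nl)→50880 …(+1); best=2480 via (C,hash)

2480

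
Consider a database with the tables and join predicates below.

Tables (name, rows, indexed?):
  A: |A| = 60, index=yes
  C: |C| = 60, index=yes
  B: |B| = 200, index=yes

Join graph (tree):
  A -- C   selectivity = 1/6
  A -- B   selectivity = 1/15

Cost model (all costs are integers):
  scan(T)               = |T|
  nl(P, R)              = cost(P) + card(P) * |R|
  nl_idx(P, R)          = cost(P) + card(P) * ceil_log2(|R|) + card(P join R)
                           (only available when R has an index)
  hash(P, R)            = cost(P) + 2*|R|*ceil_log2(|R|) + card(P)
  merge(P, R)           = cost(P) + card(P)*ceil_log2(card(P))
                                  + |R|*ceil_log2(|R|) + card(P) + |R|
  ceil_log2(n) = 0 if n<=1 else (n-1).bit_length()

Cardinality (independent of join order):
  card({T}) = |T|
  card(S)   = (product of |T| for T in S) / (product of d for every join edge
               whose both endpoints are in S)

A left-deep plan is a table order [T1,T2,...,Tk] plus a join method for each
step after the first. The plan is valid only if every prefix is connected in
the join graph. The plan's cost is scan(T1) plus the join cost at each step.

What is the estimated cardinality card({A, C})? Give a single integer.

Tables in S: A(60), C(60)
Edges inside S: A-C(d=6)
numerator = 60 * 60 = 3600
denominator = 6 = 6
card(S) = 3600 / 6 = 600

600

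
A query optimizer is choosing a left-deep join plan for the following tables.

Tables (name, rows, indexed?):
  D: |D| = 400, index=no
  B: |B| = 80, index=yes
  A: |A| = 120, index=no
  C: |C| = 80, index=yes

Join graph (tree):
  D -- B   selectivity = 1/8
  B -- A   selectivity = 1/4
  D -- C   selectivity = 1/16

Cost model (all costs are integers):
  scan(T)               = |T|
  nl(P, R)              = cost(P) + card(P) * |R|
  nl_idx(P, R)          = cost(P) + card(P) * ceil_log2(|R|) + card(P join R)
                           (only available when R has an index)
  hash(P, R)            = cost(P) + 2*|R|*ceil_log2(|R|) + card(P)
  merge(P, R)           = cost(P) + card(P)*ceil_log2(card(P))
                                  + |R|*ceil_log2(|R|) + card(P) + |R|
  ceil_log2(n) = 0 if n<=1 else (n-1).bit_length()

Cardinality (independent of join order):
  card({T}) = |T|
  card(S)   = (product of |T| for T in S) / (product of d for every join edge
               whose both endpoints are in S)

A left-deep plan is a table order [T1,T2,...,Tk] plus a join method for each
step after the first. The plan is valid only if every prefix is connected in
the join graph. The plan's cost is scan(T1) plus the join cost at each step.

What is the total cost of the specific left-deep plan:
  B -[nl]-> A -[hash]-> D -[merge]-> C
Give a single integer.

step 1: scan B: cost=80, card=80
step 2: join A via nl
    card(P join A) = 80*120/(4) = 2400
    cost = 80 + 80*120 = 9680
step 3: join D via hash
    card(P join D) = 2400*400/(8) = 120000
    cost = 9680 + 2*400*9 + 2400 = 19280
step 4: join C via merge
    card(P join C) = 120000*80/(16) = 600000
    cost = 19280 + 120000*17 + 80*7 + 120000 + 80 = 2179920

2179920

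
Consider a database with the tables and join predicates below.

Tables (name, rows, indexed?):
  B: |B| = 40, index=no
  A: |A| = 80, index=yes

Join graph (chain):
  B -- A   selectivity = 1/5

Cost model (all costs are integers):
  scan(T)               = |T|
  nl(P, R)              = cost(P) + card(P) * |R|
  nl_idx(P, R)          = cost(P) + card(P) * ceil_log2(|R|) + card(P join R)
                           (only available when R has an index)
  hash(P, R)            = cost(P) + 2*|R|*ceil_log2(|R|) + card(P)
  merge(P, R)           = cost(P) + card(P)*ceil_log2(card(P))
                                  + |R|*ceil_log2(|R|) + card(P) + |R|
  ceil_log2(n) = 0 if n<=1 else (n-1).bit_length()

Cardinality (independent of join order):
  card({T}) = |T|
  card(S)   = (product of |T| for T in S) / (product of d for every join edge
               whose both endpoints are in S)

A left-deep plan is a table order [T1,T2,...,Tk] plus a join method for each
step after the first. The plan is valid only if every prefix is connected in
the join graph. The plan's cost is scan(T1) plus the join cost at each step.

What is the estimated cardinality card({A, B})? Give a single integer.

640

Tables in S: A(80), B(40)
Edges inside S: B-A(d=5)
numerator = 80 * 40 = 3200
denominator = 5 = 5
card(S) = 3200 / 5 = 640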